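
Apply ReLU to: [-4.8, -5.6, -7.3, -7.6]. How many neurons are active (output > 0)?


ReLU(x) = max(0, x) for each element:
ReLU(-4.8) = 0
ReLU(-5.6) = 0
ReLU(-7.3) = 0
ReLU(-7.6) = 0
Active neurons (>0): 0

0


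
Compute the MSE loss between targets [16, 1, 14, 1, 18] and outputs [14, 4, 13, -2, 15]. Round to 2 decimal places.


Differences: [2, -3, 1, 3, 3]
Squared errors: [4, 9, 1, 9, 9]
Sum of squared errors = 32
MSE = 32 / 5 = 6.40

6.40


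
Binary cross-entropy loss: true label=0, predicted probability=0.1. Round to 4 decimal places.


For y=0: Loss = -log(1-p)
= -log(1 - 0.1)
= -log(0.9)
= -(-0.1054)
= 0.1054

0.1054


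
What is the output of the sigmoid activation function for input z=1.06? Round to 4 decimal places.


sigmoid(z) = 1 / (1 + exp(-z))
exp(-(1.06)) = exp(-1.06) = 0.3465
1 + 0.3465 = 1.3465
1 / 1.3465 = 0.7427

0.7427


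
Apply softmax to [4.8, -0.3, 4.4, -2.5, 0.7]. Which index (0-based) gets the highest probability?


Softmax is a monotonic transformation, so it preserves the argmax.
We need to find the index of the maximum logit.
Index 0: 4.8
Index 1: -0.3
Index 2: 4.4
Index 3: -2.5
Index 4: 0.7
Maximum logit = 4.8 at index 0

0


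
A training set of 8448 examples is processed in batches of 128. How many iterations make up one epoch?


Iterations per epoch = dataset_size / batch_size
= 8448 / 128
= 66

66


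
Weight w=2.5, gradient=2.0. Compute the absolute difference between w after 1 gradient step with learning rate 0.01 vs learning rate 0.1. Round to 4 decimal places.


With lr=0.01: w_new = 2.5 - 0.01 * 2.0 = 2.48
With lr=0.1: w_new = 2.5 - 0.1 * 2.0 = 2.3
Absolute difference = |2.48 - 2.3|
= 0.1800

0.1800


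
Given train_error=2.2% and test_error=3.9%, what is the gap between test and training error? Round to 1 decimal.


Generalization gap = test_error - train_error
= 3.9 - 2.2
= 1.7%
A small gap suggests good generalization.

1.7


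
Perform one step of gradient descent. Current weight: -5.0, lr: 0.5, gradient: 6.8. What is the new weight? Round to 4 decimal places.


w_new = w_old - lr * gradient
= -5.0 - 0.5 * 6.8
= -5.0 - (3.4)
= -8.4000

-8.4000


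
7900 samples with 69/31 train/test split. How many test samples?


Train samples = 7900 * 69% = 5451
Test samples = 7900 - 5451
= 2449

2449


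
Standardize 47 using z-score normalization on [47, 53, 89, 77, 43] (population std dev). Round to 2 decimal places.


Mean = (47 + 53 + 89 + 77 + 43) / 5 = 61.8
Variance = sum((x_i - mean)^2) / n = 324.16
Std = sqrt(324.16) = 18.0044
Z = (x - mean) / std
= (47 - 61.8) / 18.0044
= -14.8 / 18.0044
= -0.82

-0.82


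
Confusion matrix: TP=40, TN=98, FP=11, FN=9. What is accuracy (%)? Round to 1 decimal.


Accuracy = (TP + TN) / (TP + TN + FP + FN) * 100
= (40 + 98) / (40 + 98 + 11 + 9)
= 138 / 158
= 0.8734
= 87.3%

87.3


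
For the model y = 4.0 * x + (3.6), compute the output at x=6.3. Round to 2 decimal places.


y = 4.0 * 6.3 + (3.6)
= 25.2 + (3.6)
= 28.80

28.80


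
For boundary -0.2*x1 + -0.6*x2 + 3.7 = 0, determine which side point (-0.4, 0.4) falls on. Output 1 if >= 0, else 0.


Compute -0.2 * -0.4 + -0.6 * 0.4 + 3.7
= 0.08 + -0.24 + 3.7
= 3.54
Since 3.54 >= 0, the point is on the positive side.

1


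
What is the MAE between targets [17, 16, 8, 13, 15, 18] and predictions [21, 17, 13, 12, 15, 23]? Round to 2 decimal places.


Absolute errors: [4, 1, 5, 1, 0, 5]
Sum of absolute errors = 16
MAE = 16 / 6 = 2.67

2.67


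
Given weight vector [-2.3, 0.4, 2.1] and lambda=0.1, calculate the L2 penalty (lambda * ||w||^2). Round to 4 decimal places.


Squaring each weight:
(-2.3)^2 = 5.29
0.4^2 = 0.16
2.1^2 = 4.41
Sum of squares = 9.86
Penalty = 0.1 * 9.86 = 0.9860

0.9860


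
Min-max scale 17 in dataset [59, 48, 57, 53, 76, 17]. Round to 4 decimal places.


Min = 17, Max = 76
Range = 76 - 17 = 59
Scaled = (x - min) / (max - min)
= (17 - 17) / 59
= 0 / 59
= 0.0000

0.0000


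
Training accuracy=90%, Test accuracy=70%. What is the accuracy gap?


Gap = train_accuracy - test_accuracy
= 90 - 70
= 20%
This gap suggests the model is overfitting.

20


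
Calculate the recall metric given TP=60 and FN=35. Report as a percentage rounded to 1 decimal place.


Recall = TP / (TP + FN) * 100
= 60 / (60 + 35)
= 60 / 95
= 0.6316
= 63.2%

63.2


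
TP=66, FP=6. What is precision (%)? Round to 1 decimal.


Precision = TP / (TP + FP) * 100
= 66 / (66 + 6)
= 66 / 72
= 0.9167
= 91.7%

91.7


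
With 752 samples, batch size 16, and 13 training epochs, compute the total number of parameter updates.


Iterations per epoch = 752 / 16 = 47
Total updates = iterations_per_epoch * epochs
= 47 * 13
= 611

611


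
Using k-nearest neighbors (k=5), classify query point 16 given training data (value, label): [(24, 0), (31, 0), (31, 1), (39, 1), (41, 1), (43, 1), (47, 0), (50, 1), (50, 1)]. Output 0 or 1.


Distances from query 16:
Point 24 (class 0): distance = 8
Point 31 (class 0): distance = 15
Point 31 (class 1): distance = 15
Point 39 (class 1): distance = 23
Point 41 (class 1): distance = 25
K=5 nearest neighbors: classes = [0, 0, 1, 1, 1]
Votes for class 1: 3 / 5
Majority vote => class 1

1


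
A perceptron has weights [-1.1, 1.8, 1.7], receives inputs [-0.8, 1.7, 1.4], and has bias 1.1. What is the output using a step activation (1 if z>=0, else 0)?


z = w . x + b
= -1.1*-0.8 + 1.8*1.7 + 1.7*1.4 + 1.1
= 0.88 + 3.06 + 2.38 + 1.1
= 6.32 + 1.1
= 7.42
Since z = 7.42 >= 0, output = 1

1


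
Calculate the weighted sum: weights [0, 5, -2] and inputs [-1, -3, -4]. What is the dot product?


Element-wise products:
0 * -1 = 0
5 * -3 = -15
-2 * -4 = 8
Sum = 0 + -15 + 8
= -7

-7


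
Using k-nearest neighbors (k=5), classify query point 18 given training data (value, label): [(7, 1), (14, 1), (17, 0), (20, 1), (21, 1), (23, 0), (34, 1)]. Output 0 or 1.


Distances from query 18:
Point 17 (class 0): distance = 1
Point 20 (class 1): distance = 2
Point 21 (class 1): distance = 3
Point 14 (class 1): distance = 4
Point 23 (class 0): distance = 5
K=5 nearest neighbors: classes = [0, 1, 1, 1, 0]
Votes for class 1: 3 / 5
Majority vote => class 1

1


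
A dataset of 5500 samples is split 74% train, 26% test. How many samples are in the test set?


Train samples = 5500 * 74% = 4070
Test samples = 5500 - 4070
= 1430

1430


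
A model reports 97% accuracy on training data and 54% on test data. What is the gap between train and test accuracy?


Gap = train_accuracy - test_accuracy
= 97 - 54
= 43%
This large gap strongly indicates overfitting.

43


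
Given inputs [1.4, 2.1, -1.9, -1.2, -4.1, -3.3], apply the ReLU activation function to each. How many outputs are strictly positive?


ReLU(x) = max(0, x) for each element:
ReLU(1.4) = 1.4
ReLU(2.1) = 2.1
ReLU(-1.9) = 0
ReLU(-1.2) = 0
ReLU(-4.1) = 0
ReLU(-3.3) = 0
Active neurons (>0): 2

2


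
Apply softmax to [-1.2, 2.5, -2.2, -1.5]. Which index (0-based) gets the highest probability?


Softmax is a monotonic transformation, so it preserves the argmax.
We need to find the index of the maximum logit.
Index 0: -1.2
Index 1: 2.5
Index 2: -2.2
Index 3: -1.5
Maximum logit = 2.5 at index 1

1


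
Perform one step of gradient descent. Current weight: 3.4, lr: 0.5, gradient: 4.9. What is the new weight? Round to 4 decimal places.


w_new = w_old - lr * gradient
= 3.4 - 0.5 * 4.9
= 3.4 - (2.45)
= 0.9500

0.9500


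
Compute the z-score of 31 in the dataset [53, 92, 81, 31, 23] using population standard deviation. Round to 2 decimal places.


Mean = (53 + 92 + 81 + 31 + 23) / 5 = 56.0
Variance = sum((x_i - mean)^2) / n = 728.8
Std = sqrt(728.8) = 26.9963
Z = (x - mean) / std
= (31 - 56.0) / 26.9963
= -25.0 / 26.9963
= -0.93

-0.93


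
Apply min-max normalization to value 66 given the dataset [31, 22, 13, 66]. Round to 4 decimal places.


Min = 13, Max = 66
Range = 66 - 13 = 53
Scaled = (x - min) / (max - min)
= (66 - 13) / 53
= 53 / 53
= 1.0000

1.0000


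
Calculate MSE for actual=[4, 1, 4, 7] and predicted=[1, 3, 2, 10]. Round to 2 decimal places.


Differences: [3, -2, 2, -3]
Squared errors: [9, 4, 4, 9]
Sum of squared errors = 26
MSE = 26 / 4 = 6.50

6.50


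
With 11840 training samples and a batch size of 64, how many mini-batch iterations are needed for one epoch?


Iterations per epoch = dataset_size / batch_size
= 11840 / 64
= 185

185


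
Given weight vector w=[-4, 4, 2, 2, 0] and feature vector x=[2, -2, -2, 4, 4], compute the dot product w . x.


Element-wise products:
-4 * 2 = -8
4 * -2 = -8
2 * -2 = -4
2 * 4 = 8
0 * 4 = 0
Sum = -8 + -8 + -4 + 8 + 0
= -12

-12


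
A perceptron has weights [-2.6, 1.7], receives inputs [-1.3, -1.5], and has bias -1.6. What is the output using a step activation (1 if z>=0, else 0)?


z = w . x + b
= -2.6*-1.3 + 1.7*-1.5 + -1.6
= 3.38 + -2.55 + -1.6
= 0.83 + -1.6
= -0.77
Since z = -0.77 < 0, output = 0

0


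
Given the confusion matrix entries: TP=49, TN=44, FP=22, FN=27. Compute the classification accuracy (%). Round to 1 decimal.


Accuracy = (TP + TN) / (TP + TN + FP + FN) * 100
= (49 + 44) / (49 + 44 + 22 + 27)
= 93 / 142
= 0.6549
= 65.5%

65.5


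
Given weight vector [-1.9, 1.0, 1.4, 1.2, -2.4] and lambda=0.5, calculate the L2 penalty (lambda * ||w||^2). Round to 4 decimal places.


Squaring each weight:
(-1.9)^2 = 3.61
1.0^2 = 1.0
1.4^2 = 1.96
1.2^2 = 1.44
(-2.4)^2 = 5.76
Sum of squares = 13.77
Penalty = 0.5 * 13.77 = 6.8850

6.8850


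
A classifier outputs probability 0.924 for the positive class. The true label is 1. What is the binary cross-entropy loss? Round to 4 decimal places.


For y=1: Loss = -log(p)
= -log(0.924)
= -(-0.079)
= 0.0790

0.0790


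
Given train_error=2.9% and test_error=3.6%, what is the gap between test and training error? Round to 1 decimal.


Generalization gap = test_error - train_error
= 3.6 - 2.9
= 0.7%
A small gap suggests good generalization.

0.7


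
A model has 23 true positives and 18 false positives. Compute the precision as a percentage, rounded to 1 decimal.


Precision = TP / (TP + FP) * 100
= 23 / (23 + 18)
= 23 / 41
= 0.561
= 56.1%

56.1


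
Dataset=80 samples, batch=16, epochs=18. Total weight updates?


Iterations per epoch = 80 / 16 = 5
Total updates = iterations_per_epoch * epochs
= 5 * 18
= 90

90


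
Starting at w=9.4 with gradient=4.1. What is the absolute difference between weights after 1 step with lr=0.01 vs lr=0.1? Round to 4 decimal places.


With lr=0.01: w_new = 9.4 - 0.01 * 4.1 = 9.359
With lr=0.1: w_new = 9.4 - 0.1 * 4.1 = 8.99
Absolute difference = |9.359 - 8.99|
= 0.3690

0.3690


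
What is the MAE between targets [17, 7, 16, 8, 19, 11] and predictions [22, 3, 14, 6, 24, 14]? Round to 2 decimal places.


Absolute errors: [5, 4, 2, 2, 5, 3]
Sum of absolute errors = 21
MAE = 21 / 6 = 3.50

3.50


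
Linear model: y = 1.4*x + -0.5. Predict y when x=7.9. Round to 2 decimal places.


y = 1.4 * 7.9 + (-0.5)
= 11.06 + (-0.5)
= 10.56

10.56


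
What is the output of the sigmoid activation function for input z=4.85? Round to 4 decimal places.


sigmoid(z) = 1 / (1 + exp(-z))
exp(-(4.85)) = exp(-4.85) = 0.0078
1 + 0.0078 = 1.0078
1 / 1.0078 = 0.9922

0.9922


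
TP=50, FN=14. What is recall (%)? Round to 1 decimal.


Recall = TP / (TP + FN) * 100
= 50 / (50 + 14)
= 50 / 64
= 0.7812
= 78.1%

78.1


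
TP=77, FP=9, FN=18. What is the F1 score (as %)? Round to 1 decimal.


Precision = TP / (TP + FP) = 77 / 86 = 0.8953
Recall = TP / (TP + FN) = 77 / 95 = 0.8105
F1 = 2 * P * R / (P + R)
= 2 * 0.8953 * 0.8105 / (0.8953 + 0.8105)
= 1.4514 / 1.7059
= 0.8508
As percentage: 85.1%

85.1


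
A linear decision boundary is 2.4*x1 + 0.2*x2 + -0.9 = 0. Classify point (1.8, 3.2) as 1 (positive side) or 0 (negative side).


Compute 2.4 * 1.8 + 0.2 * 3.2 + -0.9
= 4.32 + 0.64 + -0.9
= 4.06
Since 4.06 >= 0, the point is on the positive side.

1


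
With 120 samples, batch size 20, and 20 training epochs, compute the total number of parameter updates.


Iterations per epoch = 120 / 20 = 6
Total updates = iterations_per_epoch * epochs
= 6 * 20
= 120

120


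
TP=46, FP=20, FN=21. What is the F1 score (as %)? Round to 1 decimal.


Precision = TP / (TP + FP) = 46 / 66 = 0.697
Recall = TP / (TP + FN) = 46 / 67 = 0.6866
F1 = 2 * P * R / (P + R)
= 2 * 0.697 * 0.6866 / (0.697 + 0.6866)
= 0.957 / 1.3835
= 0.6917
As percentage: 69.2%

69.2


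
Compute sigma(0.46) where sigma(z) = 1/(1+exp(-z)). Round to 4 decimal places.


sigmoid(z) = 1 / (1 + exp(-z))
exp(-(0.46)) = exp(-0.46) = 0.6313
1 + 0.6313 = 1.6313
1 / 1.6313 = 0.6130

0.6130


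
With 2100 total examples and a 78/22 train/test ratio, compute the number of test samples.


Train samples = 2100 * 78% = 1638
Test samples = 2100 - 1638
= 462

462


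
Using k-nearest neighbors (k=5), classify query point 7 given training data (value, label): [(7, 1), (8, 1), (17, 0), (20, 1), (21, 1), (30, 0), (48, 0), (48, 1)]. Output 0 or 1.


Distances from query 7:
Point 7 (class 1): distance = 0
Point 8 (class 1): distance = 1
Point 17 (class 0): distance = 10
Point 20 (class 1): distance = 13
Point 21 (class 1): distance = 14
K=5 nearest neighbors: classes = [1, 1, 0, 1, 1]
Votes for class 1: 4 / 5
Majority vote => class 1

1


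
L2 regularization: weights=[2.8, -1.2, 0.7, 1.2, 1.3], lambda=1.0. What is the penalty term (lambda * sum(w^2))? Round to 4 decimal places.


Squaring each weight:
2.8^2 = 7.84
(-1.2)^2 = 1.44
0.7^2 = 0.49
1.2^2 = 1.44
1.3^2 = 1.69
Sum of squares = 12.9
Penalty = 1.0 * 12.9 = 12.9000

12.9000


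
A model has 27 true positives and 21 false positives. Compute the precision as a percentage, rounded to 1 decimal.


Precision = TP / (TP + FP) * 100
= 27 / (27 + 21)
= 27 / 48
= 0.5625
= 56.3%

56.3


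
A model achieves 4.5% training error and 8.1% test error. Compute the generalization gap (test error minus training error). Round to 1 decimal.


Generalization gap = test_error - train_error
= 8.1 - 4.5
= 3.6%
A moderate gap.

3.6


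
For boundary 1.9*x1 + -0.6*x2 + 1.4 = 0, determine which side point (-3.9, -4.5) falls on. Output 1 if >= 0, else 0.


Compute 1.9 * -3.9 + -0.6 * -4.5 + 1.4
= -7.41 + 2.7 + 1.4
= -3.31
Since -3.31 < 0, the point is on the negative side.

0


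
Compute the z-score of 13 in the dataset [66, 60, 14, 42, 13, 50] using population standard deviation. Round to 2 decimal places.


Mean = (66 + 60 + 14 + 42 + 13 + 50) / 6 = 40.8333
Variance = sum((x_i - mean)^2) / n = 430.1389
Std = sqrt(430.1389) = 20.7398
Z = (x - mean) / std
= (13 - 40.8333) / 20.7398
= -27.8333 / 20.7398
= -1.34

-1.34


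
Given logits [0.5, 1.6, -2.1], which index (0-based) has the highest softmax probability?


Softmax is a monotonic transformation, so it preserves the argmax.
We need to find the index of the maximum logit.
Index 0: 0.5
Index 1: 1.6
Index 2: -2.1
Maximum logit = 1.6 at index 1

1


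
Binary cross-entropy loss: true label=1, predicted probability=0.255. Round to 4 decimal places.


For y=1: Loss = -log(p)
= -log(0.255)
= -(-1.3665)
= 1.3665

1.3665


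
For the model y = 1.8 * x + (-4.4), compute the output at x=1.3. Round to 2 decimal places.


y = 1.8 * 1.3 + (-4.4)
= 2.34 + (-4.4)
= -2.06

-2.06


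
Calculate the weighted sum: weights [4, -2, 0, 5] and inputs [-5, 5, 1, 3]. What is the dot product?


Element-wise products:
4 * -5 = -20
-2 * 5 = -10
0 * 1 = 0
5 * 3 = 15
Sum = -20 + -10 + 0 + 15
= -15

-15


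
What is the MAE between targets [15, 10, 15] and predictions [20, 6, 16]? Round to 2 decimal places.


Absolute errors: [5, 4, 1]
Sum of absolute errors = 10
MAE = 10 / 3 = 3.33

3.33


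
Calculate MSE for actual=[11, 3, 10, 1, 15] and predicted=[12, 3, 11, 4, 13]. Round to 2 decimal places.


Differences: [-1, 0, -1, -3, 2]
Squared errors: [1, 0, 1, 9, 4]
Sum of squared errors = 15
MSE = 15 / 5 = 3.00

3.00


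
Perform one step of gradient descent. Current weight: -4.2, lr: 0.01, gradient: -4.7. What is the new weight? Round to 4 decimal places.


w_new = w_old - lr * gradient
= -4.2 - 0.01 * -4.7
= -4.2 - (-0.047)
= -4.1530

-4.1530


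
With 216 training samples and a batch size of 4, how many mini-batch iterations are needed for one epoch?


Iterations per epoch = dataset_size / batch_size
= 216 / 4
= 54

54


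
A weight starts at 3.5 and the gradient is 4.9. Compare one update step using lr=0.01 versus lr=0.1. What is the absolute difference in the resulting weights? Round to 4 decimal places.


With lr=0.01: w_new = 3.5 - 0.01 * 4.9 = 3.451
With lr=0.1: w_new = 3.5 - 0.1 * 4.9 = 3.01
Absolute difference = |3.451 - 3.01|
= 0.4410

0.4410


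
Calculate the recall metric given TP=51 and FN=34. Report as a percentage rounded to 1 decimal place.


Recall = TP / (TP + FN) * 100
= 51 / (51 + 34)
= 51 / 85
= 0.6
= 60.0%

60.0


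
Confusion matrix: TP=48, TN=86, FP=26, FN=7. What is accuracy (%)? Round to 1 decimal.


Accuracy = (TP + TN) / (TP + TN + FP + FN) * 100
= (48 + 86) / (48 + 86 + 26 + 7)
= 134 / 167
= 0.8024
= 80.2%

80.2


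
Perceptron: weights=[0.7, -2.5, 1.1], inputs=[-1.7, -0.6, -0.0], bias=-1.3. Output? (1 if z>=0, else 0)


z = w . x + b
= 0.7*-1.7 + -2.5*-0.6 + 1.1*-0.0 + -1.3
= -1.19 + 1.5 + -0.0 + -1.3
= 0.31 + -1.3
= -0.99
Since z = -0.99 < 0, output = 0

0


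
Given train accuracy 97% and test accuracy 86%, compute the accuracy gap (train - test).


Gap = train_accuracy - test_accuracy
= 97 - 86
= 11%
This gap suggests the model is overfitting.

11


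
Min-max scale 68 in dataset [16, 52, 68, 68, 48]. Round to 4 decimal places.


Min = 16, Max = 68
Range = 68 - 16 = 52
Scaled = (x - min) / (max - min)
= (68 - 16) / 52
= 52 / 52
= 1.0000

1.0000


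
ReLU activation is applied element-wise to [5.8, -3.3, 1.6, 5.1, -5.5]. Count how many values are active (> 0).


ReLU(x) = max(0, x) for each element:
ReLU(5.8) = 5.8
ReLU(-3.3) = 0
ReLU(1.6) = 1.6
ReLU(5.1) = 5.1
ReLU(-5.5) = 0
Active neurons (>0): 3

3


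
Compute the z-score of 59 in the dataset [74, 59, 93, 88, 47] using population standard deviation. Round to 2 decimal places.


Mean = (74 + 59 + 93 + 88 + 47) / 5 = 72.2
Variance = sum((x_i - mean)^2) / n = 298.96
Std = sqrt(298.96) = 17.2905
Z = (x - mean) / std
= (59 - 72.2) / 17.2905
= -13.2 / 17.2905
= -0.76

-0.76


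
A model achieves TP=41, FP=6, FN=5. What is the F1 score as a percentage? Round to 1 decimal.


Precision = TP / (TP + FP) = 41 / 47 = 0.8723
Recall = TP / (TP + FN) = 41 / 46 = 0.8913
F1 = 2 * P * R / (P + R)
= 2 * 0.8723 * 0.8913 / (0.8723 + 0.8913)
= 1.555 / 1.7636
= 0.8817
As percentage: 88.2%

88.2


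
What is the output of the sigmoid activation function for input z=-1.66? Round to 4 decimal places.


sigmoid(z) = 1 / (1 + exp(-z))
exp(-(-1.66)) = exp(1.66) = 5.2593
1 + 5.2593 = 6.2593
1 / 6.2593 = 0.1598

0.1598


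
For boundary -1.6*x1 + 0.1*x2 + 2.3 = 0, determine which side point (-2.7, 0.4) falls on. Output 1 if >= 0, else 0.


Compute -1.6 * -2.7 + 0.1 * 0.4 + 2.3
= 4.32 + 0.04 + 2.3
= 6.66
Since 6.66 >= 0, the point is on the positive side.

1


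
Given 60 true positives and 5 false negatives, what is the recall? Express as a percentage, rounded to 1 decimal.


Recall = TP / (TP + FN) * 100
= 60 / (60 + 5)
= 60 / 65
= 0.9231
= 92.3%

92.3


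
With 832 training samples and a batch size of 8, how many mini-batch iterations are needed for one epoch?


Iterations per epoch = dataset_size / batch_size
= 832 / 8
= 104

104


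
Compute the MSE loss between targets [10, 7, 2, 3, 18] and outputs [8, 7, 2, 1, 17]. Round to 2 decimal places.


Differences: [2, 0, 0, 2, 1]
Squared errors: [4, 0, 0, 4, 1]
Sum of squared errors = 9
MSE = 9 / 5 = 1.80

1.80


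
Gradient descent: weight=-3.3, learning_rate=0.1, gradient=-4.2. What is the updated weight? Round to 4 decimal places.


w_new = w_old - lr * gradient
= -3.3 - 0.1 * -4.2
= -3.3 - (-0.42)
= -2.8800

-2.8800


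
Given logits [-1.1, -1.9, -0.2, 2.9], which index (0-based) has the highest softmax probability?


Softmax is a monotonic transformation, so it preserves the argmax.
We need to find the index of the maximum logit.
Index 0: -1.1
Index 1: -1.9
Index 2: -0.2
Index 3: 2.9
Maximum logit = 2.9 at index 3

3


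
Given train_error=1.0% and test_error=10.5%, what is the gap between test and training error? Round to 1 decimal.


Generalization gap = test_error - train_error
= 10.5 - 1.0
= 9.5%
A moderate gap.

9.5


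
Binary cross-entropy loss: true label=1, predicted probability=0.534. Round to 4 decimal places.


For y=1: Loss = -log(p)
= -log(0.534)
= -(-0.6274)
= 0.6274

0.6274


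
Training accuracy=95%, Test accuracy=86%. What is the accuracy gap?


Gap = train_accuracy - test_accuracy
= 95 - 86
= 9%
This moderate gap may indicate mild overfitting.

9


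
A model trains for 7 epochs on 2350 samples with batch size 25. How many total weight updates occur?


Iterations per epoch = 2350 / 25 = 94
Total updates = iterations_per_epoch * epochs
= 94 * 7
= 658

658


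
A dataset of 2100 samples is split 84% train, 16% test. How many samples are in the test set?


Train samples = 2100 * 84% = 1764
Test samples = 2100 - 1764
= 336

336


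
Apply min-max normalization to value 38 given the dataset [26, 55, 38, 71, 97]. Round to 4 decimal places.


Min = 26, Max = 97
Range = 97 - 26 = 71
Scaled = (x - min) / (max - min)
= (38 - 26) / 71
= 12 / 71
= 0.1690

0.1690


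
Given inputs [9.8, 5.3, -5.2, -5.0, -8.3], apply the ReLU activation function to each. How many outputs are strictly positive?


ReLU(x) = max(0, x) for each element:
ReLU(9.8) = 9.8
ReLU(5.3) = 5.3
ReLU(-5.2) = 0
ReLU(-5.0) = 0
ReLU(-8.3) = 0
Active neurons (>0): 2

2


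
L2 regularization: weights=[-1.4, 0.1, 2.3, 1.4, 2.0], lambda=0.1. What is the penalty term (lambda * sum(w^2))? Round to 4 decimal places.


Squaring each weight:
(-1.4)^2 = 1.96
0.1^2 = 0.01
2.3^2 = 5.29
1.4^2 = 1.96
2.0^2 = 4.0
Sum of squares = 13.22
Penalty = 0.1 * 13.22 = 1.3220

1.3220


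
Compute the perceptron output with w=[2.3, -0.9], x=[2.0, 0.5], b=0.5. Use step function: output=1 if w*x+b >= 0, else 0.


z = w . x + b
= 2.3*2.0 + -0.9*0.5 + 0.5
= 4.6 + -0.45 + 0.5
= 4.15 + 0.5
= 4.65
Since z = 4.65 >= 0, output = 1

1


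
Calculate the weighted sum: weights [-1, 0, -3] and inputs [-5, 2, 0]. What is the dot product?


Element-wise products:
-1 * -5 = 5
0 * 2 = 0
-3 * 0 = 0
Sum = 5 + 0 + 0
= 5

5


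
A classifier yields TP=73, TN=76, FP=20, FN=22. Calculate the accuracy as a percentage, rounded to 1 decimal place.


Accuracy = (TP + TN) / (TP + TN + FP + FN) * 100
= (73 + 76) / (73 + 76 + 20 + 22)
= 149 / 191
= 0.7801
= 78.0%

78.0


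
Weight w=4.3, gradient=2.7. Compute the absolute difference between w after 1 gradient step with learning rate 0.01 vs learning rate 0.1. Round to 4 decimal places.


With lr=0.01: w_new = 4.3 - 0.01 * 2.7 = 4.273
With lr=0.1: w_new = 4.3 - 0.1 * 2.7 = 4.03
Absolute difference = |4.273 - 4.03|
= 0.2430

0.2430


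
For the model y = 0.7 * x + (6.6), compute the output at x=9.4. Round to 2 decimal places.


y = 0.7 * 9.4 + (6.6)
= 6.58 + (6.6)
= 13.18

13.18


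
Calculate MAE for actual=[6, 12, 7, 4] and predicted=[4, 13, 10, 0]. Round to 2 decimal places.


Absolute errors: [2, 1, 3, 4]
Sum of absolute errors = 10
MAE = 10 / 4 = 2.50

2.50


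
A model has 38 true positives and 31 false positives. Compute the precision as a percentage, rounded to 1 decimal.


Precision = TP / (TP + FP) * 100
= 38 / (38 + 31)
= 38 / 69
= 0.5507
= 55.1%

55.1


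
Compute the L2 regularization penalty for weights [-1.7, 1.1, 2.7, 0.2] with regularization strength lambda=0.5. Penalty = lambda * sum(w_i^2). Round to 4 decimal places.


Squaring each weight:
(-1.7)^2 = 2.89
1.1^2 = 1.21
2.7^2 = 7.29
0.2^2 = 0.04
Sum of squares = 11.43
Penalty = 0.5 * 11.43 = 5.7150

5.7150


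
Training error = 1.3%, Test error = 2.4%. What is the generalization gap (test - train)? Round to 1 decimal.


Generalization gap = test_error - train_error
= 2.4 - 1.3
= 1.1%
A small gap suggests good generalization.

1.1


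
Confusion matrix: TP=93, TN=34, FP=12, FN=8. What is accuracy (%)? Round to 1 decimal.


Accuracy = (TP + TN) / (TP + TN + FP + FN) * 100
= (93 + 34) / (93 + 34 + 12 + 8)
= 127 / 147
= 0.8639
= 86.4%

86.4


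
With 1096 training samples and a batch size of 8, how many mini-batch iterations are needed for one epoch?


Iterations per epoch = dataset_size / batch_size
= 1096 / 8
= 137

137


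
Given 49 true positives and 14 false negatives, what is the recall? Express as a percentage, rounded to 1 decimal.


Recall = TP / (TP + FN) * 100
= 49 / (49 + 14)
= 49 / 63
= 0.7778
= 77.8%

77.8


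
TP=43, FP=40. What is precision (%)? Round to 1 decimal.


Precision = TP / (TP + FP) * 100
= 43 / (43 + 40)
= 43 / 83
= 0.5181
= 51.8%

51.8


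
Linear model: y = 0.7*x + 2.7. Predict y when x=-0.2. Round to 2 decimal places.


y = 0.7 * -0.2 + (2.7)
= -0.14 + (2.7)
= 2.56

2.56


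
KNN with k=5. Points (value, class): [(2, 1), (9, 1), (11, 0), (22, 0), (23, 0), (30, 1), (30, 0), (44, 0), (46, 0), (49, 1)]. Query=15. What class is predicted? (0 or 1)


Distances from query 15:
Point 11 (class 0): distance = 4
Point 9 (class 1): distance = 6
Point 22 (class 0): distance = 7
Point 23 (class 0): distance = 8
Point 2 (class 1): distance = 13
K=5 nearest neighbors: classes = [0, 1, 0, 0, 1]
Votes for class 1: 2 / 5
Majority vote => class 0

0


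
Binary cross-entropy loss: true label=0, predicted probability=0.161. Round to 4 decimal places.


For y=0: Loss = -log(1-p)
= -log(1 - 0.161)
= -log(0.839)
= -(-0.1755)
= 0.1755

0.1755


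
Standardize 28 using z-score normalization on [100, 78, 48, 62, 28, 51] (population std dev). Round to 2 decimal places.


Mean = (100 + 78 + 48 + 62 + 28 + 51) / 6 = 61.1667
Variance = sum((x_i - mean)^2) / n = 528.1389
Std = sqrt(528.1389) = 22.9813
Z = (x - mean) / std
= (28 - 61.1667) / 22.9813
= -33.1667 / 22.9813
= -1.44

-1.44


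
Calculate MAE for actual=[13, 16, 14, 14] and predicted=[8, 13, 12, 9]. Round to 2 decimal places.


Absolute errors: [5, 3, 2, 5]
Sum of absolute errors = 15
MAE = 15 / 4 = 3.75

3.75


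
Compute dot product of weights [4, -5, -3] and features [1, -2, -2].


Element-wise products:
4 * 1 = 4
-5 * -2 = 10
-3 * -2 = 6
Sum = 4 + 10 + 6
= 20

20


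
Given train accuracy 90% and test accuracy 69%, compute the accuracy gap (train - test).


Gap = train_accuracy - test_accuracy
= 90 - 69
= 21%
This large gap strongly indicates overfitting.

21


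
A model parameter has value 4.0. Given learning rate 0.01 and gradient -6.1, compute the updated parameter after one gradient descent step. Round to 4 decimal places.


w_new = w_old - lr * gradient
= 4.0 - 0.01 * -6.1
= 4.0 - (-0.061)
= 4.0610

4.0610


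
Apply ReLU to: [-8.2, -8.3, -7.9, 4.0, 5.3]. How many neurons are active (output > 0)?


ReLU(x) = max(0, x) for each element:
ReLU(-8.2) = 0
ReLU(-8.3) = 0
ReLU(-7.9) = 0
ReLU(4.0) = 4.0
ReLU(5.3) = 5.3
Active neurons (>0): 2

2


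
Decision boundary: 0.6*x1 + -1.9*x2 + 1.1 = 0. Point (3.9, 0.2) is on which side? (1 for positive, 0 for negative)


Compute 0.6 * 3.9 + -1.9 * 0.2 + 1.1
= 2.34 + -0.38 + 1.1
= 3.06
Since 3.06 >= 0, the point is on the positive side.

1


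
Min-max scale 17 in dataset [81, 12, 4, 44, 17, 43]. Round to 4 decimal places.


Min = 4, Max = 81
Range = 81 - 4 = 77
Scaled = (x - min) / (max - min)
= (17 - 4) / 77
= 13 / 77
= 0.1688

0.1688


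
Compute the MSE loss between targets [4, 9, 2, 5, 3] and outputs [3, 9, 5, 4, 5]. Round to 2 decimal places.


Differences: [1, 0, -3, 1, -2]
Squared errors: [1, 0, 9, 1, 4]
Sum of squared errors = 15
MSE = 15 / 5 = 3.00

3.00


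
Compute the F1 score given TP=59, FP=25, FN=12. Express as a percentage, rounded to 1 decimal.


Precision = TP / (TP + FP) = 59 / 84 = 0.7024
Recall = TP / (TP + FN) = 59 / 71 = 0.831
F1 = 2 * P * R / (P + R)
= 2 * 0.7024 * 0.831 / (0.7024 + 0.831)
= 1.1673 / 1.5334
= 0.7613
As percentage: 76.1%

76.1


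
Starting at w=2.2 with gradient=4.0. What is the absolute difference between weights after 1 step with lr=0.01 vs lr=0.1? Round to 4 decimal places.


With lr=0.01: w_new = 2.2 - 0.01 * 4.0 = 2.16
With lr=0.1: w_new = 2.2 - 0.1 * 4.0 = 1.8
Absolute difference = |2.16 - 1.8|
= 0.3600

0.3600


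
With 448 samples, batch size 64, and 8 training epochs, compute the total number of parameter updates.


Iterations per epoch = 448 / 64 = 7
Total updates = iterations_per_epoch * epochs
= 7 * 8
= 56

56


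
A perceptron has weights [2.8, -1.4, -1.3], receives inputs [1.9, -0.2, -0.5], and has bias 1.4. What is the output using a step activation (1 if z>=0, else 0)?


z = w . x + b
= 2.8*1.9 + -1.4*-0.2 + -1.3*-0.5 + 1.4
= 5.32 + 0.28 + 0.65 + 1.4
= 6.25 + 1.4
= 7.65
Since z = 7.65 >= 0, output = 1

1


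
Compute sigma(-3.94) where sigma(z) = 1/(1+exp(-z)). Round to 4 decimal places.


sigmoid(z) = 1 / (1 + exp(-z))
exp(-(-3.94)) = exp(3.94) = 51.4186
1 + 51.4186 = 52.4186
1 / 52.4186 = 0.0191

0.0191


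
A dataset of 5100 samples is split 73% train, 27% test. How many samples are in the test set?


Train samples = 5100 * 73% = 3723
Test samples = 5100 - 3723
= 1377

1377


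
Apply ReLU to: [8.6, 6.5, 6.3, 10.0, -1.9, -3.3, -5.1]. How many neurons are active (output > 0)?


ReLU(x) = max(0, x) for each element:
ReLU(8.6) = 8.6
ReLU(6.5) = 6.5
ReLU(6.3) = 6.3
ReLU(10.0) = 10.0
ReLU(-1.9) = 0
ReLU(-3.3) = 0
ReLU(-5.1) = 0
Active neurons (>0): 4

4


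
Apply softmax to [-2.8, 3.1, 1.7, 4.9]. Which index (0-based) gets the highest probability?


Softmax is a monotonic transformation, so it preserves the argmax.
We need to find the index of the maximum logit.
Index 0: -2.8
Index 1: 3.1
Index 2: 1.7
Index 3: 4.9
Maximum logit = 4.9 at index 3

3


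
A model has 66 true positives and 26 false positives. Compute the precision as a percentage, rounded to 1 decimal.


Precision = TP / (TP + FP) * 100
= 66 / (66 + 26)
= 66 / 92
= 0.7174
= 71.7%

71.7


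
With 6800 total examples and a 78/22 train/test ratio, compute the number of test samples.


Train samples = 6800 * 78% = 5304
Test samples = 6800 - 5304
= 1496

1496


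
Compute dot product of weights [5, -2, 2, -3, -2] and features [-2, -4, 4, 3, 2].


Element-wise products:
5 * -2 = -10
-2 * -4 = 8
2 * 4 = 8
-3 * 3 = -9
-2 * 2 = -4
Sum = -10 + 8 + 8 + -9 + -4
= -7

-7


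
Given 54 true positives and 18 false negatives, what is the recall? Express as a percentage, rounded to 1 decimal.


Recall = TP / (TP + FN) * 100
= 54 / (54 + 18)
= 54 / 72
= 0.75
= 75.0%

75.0


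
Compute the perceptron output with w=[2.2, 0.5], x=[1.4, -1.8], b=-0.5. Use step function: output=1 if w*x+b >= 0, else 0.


z = w . x + b
= 2.2*1.4 + 0.5*-1.8 + -0.5
= 3.08 + -0.9 + -0.5
= 2.18 + -0.5
= 1.68
Since z = 1.68 >= 0, output = 1

1


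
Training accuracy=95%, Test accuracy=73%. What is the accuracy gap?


Gap = train_accuracy - test_accuracy
= 95 - 73
= 22%
This large gap strongly indicates overfitting.

22


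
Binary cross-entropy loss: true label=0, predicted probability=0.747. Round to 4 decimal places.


For y=0: Loss = -log(1-p)
= -log(1 - 0.747)
= -log(0.253)
= -(-1.3744)
= 1.3744

1.3744


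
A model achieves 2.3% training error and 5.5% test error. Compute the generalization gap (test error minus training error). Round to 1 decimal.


Generalization gap = test_error - train_error
= 5.5 - 2.3
= 3.2%
A moderate gap.

3.2


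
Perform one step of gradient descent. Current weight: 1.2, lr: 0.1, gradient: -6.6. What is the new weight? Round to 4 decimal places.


w_new = w_old - lr * gradient
= 1.2 - 0.1 * -6.6
= 1.2 - (-0.66)
= 1.8600

1.8600


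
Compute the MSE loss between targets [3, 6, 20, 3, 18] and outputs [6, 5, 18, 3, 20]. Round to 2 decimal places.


Differences: [-3, 1, 2, 0, -2]
Squared errors: [9, 1, 4, 0, 4]
Sum of squared errors = 18
MSE = 18 / 5 = 3.60

3.60


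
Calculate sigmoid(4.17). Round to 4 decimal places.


sigmoid(z) = 1 / (1 + exp(-z))
exp(-(4.17)) = exp(-4.17) = 0.0155
1 + 0.0155 = 1.0155
1 / 1.0155 = 0.9848

0.9848


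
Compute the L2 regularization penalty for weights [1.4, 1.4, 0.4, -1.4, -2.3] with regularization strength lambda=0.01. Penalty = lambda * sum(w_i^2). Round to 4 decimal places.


Squaring each weight:
1.4^2 = 1.96
1.4^2 = 1.96
0.4^2 = 0.16
(-1.4)^2 = 1.96
(-2.3)^2 = 5.29
Sum of squares = 11.33
Penalty = 0.01 * 11.33 = 0.1133

0.1133


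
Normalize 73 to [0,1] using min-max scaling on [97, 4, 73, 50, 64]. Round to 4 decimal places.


Min = 4, Max = 97
Range = 97 - 4 = 93
Scaled = (x - min) / (max - min)
= (73 - 4) / 93
= 69 / 93
= 0.7419

0.7419


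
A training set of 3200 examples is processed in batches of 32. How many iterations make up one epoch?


Iterations per epoch = dataset_size / batch_size
= 3200 / 32
= 100

100


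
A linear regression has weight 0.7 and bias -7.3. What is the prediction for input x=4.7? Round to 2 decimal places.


y = 0.7 * 4.7 + (-7.3)
= 3.29 + (-7.3)
= -4.01

-4.01


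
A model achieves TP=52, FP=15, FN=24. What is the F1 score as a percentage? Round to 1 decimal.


Precision = TP / (TP + FP) = 52 / 67 = 0.7761
Recall = TP / (TP + FN) = 52 / 76 = 0.6842
F1 = 2 * P * R / (P + R)
= 2 * 0.7761 * 0.6842 / (0.7761 + 0.6842)
= 1.0621 / 1.4603
= 0.7273
As percentage: 72.7%

72.7


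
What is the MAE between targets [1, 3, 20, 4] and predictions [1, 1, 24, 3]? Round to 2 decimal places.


Absolute errors: [0, 2, 4, 1]
Sum of absolute errors = 7
MAE = 7 / 4 = 1.75

1.75


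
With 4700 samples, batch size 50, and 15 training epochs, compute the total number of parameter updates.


Iterations per epoch = 4700 / 50 = 94
Total updates = iterations_per_epoch * epochs
= 94 * 15
= 1410

1410


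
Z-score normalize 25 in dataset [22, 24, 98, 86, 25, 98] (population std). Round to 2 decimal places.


Mean = (22 + 24 + 98 + 86 + 25 + 98) / 6 = 58.8333
Variance = sum((x_i - mean)^2) / n = 1253.4722
Std = sqrt(1253.4722) = 35.4044
Z = (x - mean) / std
= (25 - 58.8333) / 35.4044
= -33.8333 / 35.4044
= -0.96

-0.96


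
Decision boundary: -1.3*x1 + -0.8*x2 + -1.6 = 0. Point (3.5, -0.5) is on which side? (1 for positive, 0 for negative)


Compute -1.3 * 3.5 + -0.8 * -0.5 + -1.6
= -4.55 + 0.4 + -1.6
= -5.75
Since -5.75 < 0, the point is on the negative side.

0


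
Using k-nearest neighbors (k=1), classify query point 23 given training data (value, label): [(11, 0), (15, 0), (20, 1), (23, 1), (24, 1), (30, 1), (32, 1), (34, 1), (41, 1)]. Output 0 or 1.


Distances from query 23:
Point 23 (class 1): distance = 0
K=1 nearest neighbors: classes = [1]
Votes for class 1: 1 / 1
Majority vote => class 1

1


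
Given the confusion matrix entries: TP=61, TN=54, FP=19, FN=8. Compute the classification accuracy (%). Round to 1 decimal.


Accuracy = (TP + TN) / (TP + TN + FP + FN) * 100
= (61 + 54) / (61 + 54 + 19 + 8)
= 115 / 142
= 0.8099
= 81.0%

81.0


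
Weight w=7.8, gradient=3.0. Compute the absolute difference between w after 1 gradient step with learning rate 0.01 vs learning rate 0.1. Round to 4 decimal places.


With lr=0.01: w_new = 7.8 - 0.01 * 3.0 = 7.77
With lr=0.1: w_new = 7.8 - 0.1 * 3.0 = 7.5
Absolute difference = |7.77 - 7.5|
= 0.2700

0.2700


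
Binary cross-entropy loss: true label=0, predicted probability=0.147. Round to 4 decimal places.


For y=0: Loss = -log(1-p)
= -log(1 - 0.147)
= -log(0.853)
= -(-0.159)
= 0.1590

0.1590


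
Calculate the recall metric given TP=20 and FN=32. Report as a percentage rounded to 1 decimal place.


Recall = TP / (TP + FN) * 100
= 20 / (20 + 32)
= 20 / 52
= 0.3846
= 38.5%

38.5


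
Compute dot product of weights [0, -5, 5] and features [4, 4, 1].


Element-wise products:
0 * 4 = 0
-5 * 4 = -20
5 * 1 = 5
Sum = 0 + -20 + 5
= -15

-15


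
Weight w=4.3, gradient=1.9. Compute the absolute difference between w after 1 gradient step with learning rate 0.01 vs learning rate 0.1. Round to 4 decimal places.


With lr=0.01: w_new = 4.3 - 0.01 * 1.9 = 4.281
With lr=0.1: w_new = 4.3 - 0.1 * 1.9 = 4.11
Absolute difference = |4.281 - 4.11|
= 0.1710

0.1710


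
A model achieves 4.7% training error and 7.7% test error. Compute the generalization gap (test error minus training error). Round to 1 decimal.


Generalization gap = test_error - train_error
= 7.7 - 4.7
= 3.0%
A moderate gap.

3.0


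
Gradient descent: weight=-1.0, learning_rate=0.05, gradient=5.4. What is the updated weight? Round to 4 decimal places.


w_new = w_old - lr * gradient
= -1.0 - 0.05 * 5.4
= -1.0 - (0.27)
= -1.2700

-1.2700


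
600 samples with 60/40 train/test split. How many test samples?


Train samples = 600 * 60% = 360
Test samples = 600 - 360
= 240

240


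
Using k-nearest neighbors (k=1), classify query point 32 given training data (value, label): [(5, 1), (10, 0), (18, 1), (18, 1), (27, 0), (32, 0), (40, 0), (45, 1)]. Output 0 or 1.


Distances from query 32:
Point 32 (class 0): distance = 0
K=1 nearest neighbors: classes = [0]
Votes for class 1: 0 / 1
Majority vote => class 0

0


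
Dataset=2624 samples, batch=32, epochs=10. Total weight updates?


Iterations per epoch = 2624 / 32 = 82
Total updates = iterations_per_epoch * epochs
= 82 * 10
= 820

820


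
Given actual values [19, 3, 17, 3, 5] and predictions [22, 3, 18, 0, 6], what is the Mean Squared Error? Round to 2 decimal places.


Differences: [-3, 0, -1, 3, -1]
Squared errors: [9, 0, 1, 9, 1]
Sum of squared errors = 20
MSE = 20 / 5 = 4.00

4.00


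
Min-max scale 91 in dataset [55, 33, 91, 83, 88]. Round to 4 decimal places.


Min = 33, Max = 91
Range = 91 - 33 = 58
Scaled = (x - min) / (max - min)
= (91 - 33) / 58
= 58 / 58
= 1.0000

1.0000


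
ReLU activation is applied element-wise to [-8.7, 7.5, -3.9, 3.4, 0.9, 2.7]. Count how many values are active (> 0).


ReLU(x) = max(0, x) for each element:
ReLU(-8.7) = 0
ReLU(7.5) = 7.5
ReLU(-3.9) = 0
ReLU(3.4) = 3.4
ReLU(0.9) = 0.9
ReLU(2.7) = 2.7
Active neurons (>0): 4

4


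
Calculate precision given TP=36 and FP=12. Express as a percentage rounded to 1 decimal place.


Precision = TP / (TP + FP) * 100
= 36 / (36 + 12)
= 36 / 48
= 0.75
= 75.0%

75.0


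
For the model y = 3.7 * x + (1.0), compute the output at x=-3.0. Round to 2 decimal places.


y = 3.7 * -3.0 + (1.0)
= -11.1 + (1.0)
= -10.10

-10.10


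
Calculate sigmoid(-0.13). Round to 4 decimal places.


sigmoid(z) = 1 / (1 + exp(-z))
exp(-(-0.13)) = exp(0.13) = 1.1388
1 + 1.1388 = 2.1388
1 / 2.1388 = 0.4675

0.4675


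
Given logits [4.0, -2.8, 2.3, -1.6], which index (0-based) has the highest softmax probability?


Softmax is a monotonic transformation, so it preserves the argmax.
We need to find the index of the maximum logit.
Index 0: 4.0
Index 1: -2.8
Index 2: 2.3
Index 3: -1.6
Maximum logit = 4.0 at index 0

0


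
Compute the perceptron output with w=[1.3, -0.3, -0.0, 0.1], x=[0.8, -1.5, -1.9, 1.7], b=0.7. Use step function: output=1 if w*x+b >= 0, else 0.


z = w . x + b
= 1.3*0.8 + -0.3*-1.5 + -0.0*-1.9 + 0.1*1.7 + 0.7
= 1.04 + 0.45 + 0.0 + 0.17 + 0.7
= 1.66 + 0.7
= 2.36
Since z = 2.36 >= 0, output = 1

1


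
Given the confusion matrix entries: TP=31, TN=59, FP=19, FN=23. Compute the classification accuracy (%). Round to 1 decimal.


Accuracy = (TP + TN) / (TP + TN + FP + FN) * 100
= (31 + 59) / (31 + 59 + 19 + 23)
= 90 / 132
= 0.6818
= 68.2%

68.2
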